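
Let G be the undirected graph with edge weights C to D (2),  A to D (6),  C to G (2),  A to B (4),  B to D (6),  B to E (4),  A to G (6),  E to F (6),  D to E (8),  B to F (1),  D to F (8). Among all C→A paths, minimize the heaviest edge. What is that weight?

6

A few of the C→A routes:
C - D - B - A: max(2, 6, 4) = 6
C - D - E - F - B - A: max(2, 8, 6, 1, 4) = 8
C - D - E - B - A: max(2, 8, 4, 4) = 8
C - G - A: max(2, 6) = 6
C - D - A: max(2, 6) = 6
C - D - F - E - B - A: max(2, 8, 6, 4, 4) = 8
Best route has worst link 6.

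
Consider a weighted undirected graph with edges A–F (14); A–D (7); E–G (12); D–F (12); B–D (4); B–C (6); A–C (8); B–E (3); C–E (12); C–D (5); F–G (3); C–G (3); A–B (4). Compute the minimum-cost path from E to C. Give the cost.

9

Some routes from E to C:
E -> B -> C: 3 + 6 = 9
E -> B -> D -> C: 3 + 4 + 5 = 12
E -> C: 12
Best route has total 9.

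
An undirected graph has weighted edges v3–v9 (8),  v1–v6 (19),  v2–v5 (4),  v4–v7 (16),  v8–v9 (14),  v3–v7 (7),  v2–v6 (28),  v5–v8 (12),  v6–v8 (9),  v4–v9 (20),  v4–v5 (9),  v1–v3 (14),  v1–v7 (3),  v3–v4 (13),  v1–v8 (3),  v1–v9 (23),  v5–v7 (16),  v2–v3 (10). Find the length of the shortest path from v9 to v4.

A few of the v9→v4 routes:
v9-v4: 20
v9-v3-v4: 8 + 13 = 21
v9-v3-v2-v5-v4: 8 + 10 + 4 + 9 = 31
The minimum is 20.

20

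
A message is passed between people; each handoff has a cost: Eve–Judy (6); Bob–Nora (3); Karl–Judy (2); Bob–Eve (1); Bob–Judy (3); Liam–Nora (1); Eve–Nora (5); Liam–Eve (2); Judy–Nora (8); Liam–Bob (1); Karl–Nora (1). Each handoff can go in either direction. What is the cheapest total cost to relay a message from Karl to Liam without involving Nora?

6

Paths from Karl to Liam avoiding Nora:
Karl - Judy - Bob - Liam: 2 + 3 + 1 = 6
Karl - Judy - Bob - Eve - Liam: 2 + 3 + 1 + 2 = 8
Karl - Judy - Eve - Liam: 2 + 6 + 2 = 10
Karl - Judy - Eve - Bob - Liam: 2 + 6 + 1 + 1 = 10
The minimum is 6.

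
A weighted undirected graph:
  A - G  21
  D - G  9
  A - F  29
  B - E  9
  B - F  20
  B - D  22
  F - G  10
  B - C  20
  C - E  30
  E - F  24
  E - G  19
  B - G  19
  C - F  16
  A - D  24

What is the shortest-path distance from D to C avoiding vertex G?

Some routes from D to C avoiding G:
D-B-F-C: 22 + 20 + 16 = 58
D-B-C: 22 + 20 = 42
D-B-E-C: 22 + 9 + 30 = 61
D-A-F-C: 24 + 29 + 16 = 69
Best route has total 42.

42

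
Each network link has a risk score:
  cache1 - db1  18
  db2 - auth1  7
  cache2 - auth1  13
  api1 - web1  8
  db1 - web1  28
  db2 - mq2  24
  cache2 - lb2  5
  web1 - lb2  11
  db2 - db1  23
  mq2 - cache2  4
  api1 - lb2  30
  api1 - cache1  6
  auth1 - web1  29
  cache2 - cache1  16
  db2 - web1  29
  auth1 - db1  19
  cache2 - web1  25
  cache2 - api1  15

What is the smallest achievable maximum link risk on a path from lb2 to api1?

11

Comparing a few candidate routes:
lb2-web1-api1: max(11, 8) = 11
lb2-cache2-cache1-api1: max(5, 16, 6) = 16
lb2-cache2-auth1-db1-cache1-api1: max(5, 13, 19, 18, 6) = 19
lb2-cache2-api1: max(5, 15) = 15
The minimum achievable maximum is 11.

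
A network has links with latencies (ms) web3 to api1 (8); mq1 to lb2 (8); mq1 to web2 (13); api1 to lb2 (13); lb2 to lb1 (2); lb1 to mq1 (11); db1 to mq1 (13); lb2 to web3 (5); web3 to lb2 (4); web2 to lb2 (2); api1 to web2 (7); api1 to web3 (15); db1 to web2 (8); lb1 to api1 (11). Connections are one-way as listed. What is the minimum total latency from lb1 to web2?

18

Routes from lb1 to web2:
lb1 → api1 → web2: 11 + 7 = 18
lb1 → mq1 → web2: 11 + 13 = 24
lb1 → mq1 → lb2 → web3 → api1 → web2: 11 + 8 + 5 + 8 + 7 = 39
Best route has total 18 ms.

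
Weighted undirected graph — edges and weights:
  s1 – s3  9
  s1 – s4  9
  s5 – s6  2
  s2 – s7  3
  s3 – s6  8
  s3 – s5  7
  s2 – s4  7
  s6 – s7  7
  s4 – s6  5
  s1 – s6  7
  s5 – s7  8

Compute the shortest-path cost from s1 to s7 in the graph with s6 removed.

Candidate routes:
s1-s4-s2-s7: 9 + 7 + 3 = 19
s1-s3-s5-s7: 9 + 7 + 8 = 24
The minimum is 19.

19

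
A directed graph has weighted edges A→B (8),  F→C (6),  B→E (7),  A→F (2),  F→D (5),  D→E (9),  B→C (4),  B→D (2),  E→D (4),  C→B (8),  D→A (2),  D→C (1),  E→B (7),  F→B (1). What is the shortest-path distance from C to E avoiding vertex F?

Candidate routes:
C-B-D-E: 8 + 2 + 9 = 19
C-B-E: 8 + 7 = 15
The minimum is 15.

15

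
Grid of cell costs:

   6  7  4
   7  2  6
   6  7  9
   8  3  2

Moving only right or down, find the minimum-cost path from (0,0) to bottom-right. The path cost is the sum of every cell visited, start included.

27

Take r0c0 → r0c1 → r1c1 → r2c1 → r3c1 → r3c2 for a total of 6 + 7 + 2 + 7 + 3 + 2 = 27.
(Top row then right column would cost 34.)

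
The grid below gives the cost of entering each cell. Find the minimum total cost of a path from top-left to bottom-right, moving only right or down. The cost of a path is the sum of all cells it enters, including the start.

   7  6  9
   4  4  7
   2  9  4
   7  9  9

Take r0c0 r1c0 r1c1 r1c2 r2c2 r3c2 for a total of 7 + 4 + 4 + 7 + 4 + 9 = 35.
For comparison, the top-then-right route costs 42.

35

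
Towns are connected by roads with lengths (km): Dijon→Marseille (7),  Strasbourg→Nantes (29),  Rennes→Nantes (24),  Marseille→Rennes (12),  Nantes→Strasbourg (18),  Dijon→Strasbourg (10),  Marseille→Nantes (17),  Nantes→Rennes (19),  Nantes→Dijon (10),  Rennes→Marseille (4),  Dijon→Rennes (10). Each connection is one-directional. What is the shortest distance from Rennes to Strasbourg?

39

Paths from Rennes to Strasbourg:
Rennes - Marseille - Nantes - Dijon - Strasbourg: 4 + 17 + 10 + 10 = 41
Rennes - Nantes - Dijon - Strasbourg: 24 + 10 + 10 = 44
Rennes - Marseille - Nantes - Strasbourg: 4 + 17 + 18 = 39
Rennes - Nantes - Strasbourg: 24 + 18 = 42
The minimum is 39 km.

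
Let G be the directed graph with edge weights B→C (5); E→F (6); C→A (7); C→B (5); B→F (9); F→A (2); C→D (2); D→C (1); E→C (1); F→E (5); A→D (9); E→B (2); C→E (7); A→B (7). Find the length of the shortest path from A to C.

10

Candidate routes:
A→D→C: 9 + 1 = 10
A→B→C: 7 + 5 = 12
A→B→F→E→C: 7 + 9 + 5 + 1 = 22
The minimum is 10.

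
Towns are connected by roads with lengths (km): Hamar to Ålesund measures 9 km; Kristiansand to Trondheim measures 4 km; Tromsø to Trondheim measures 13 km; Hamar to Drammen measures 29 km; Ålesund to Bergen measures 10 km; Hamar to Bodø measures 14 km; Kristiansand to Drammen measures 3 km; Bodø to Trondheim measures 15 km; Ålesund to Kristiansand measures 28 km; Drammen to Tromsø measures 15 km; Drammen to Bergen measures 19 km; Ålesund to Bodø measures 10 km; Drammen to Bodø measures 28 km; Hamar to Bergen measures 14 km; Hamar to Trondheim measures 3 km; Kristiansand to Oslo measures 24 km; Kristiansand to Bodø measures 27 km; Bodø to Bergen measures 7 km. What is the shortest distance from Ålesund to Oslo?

40

Some routes from Ålesund to Oslo:
Ålesund - Bodø - Trondheim - Kristiansand - Oslo: 10 + 15 + 4 + 24 = 53
Ålesund - Hamar - Trondheim - Kristiansand - Oslo: 9 + 3 + 4 + 24 = 40
Ålesund - Bergen - Hamar - Trondheim - Kristiansand - Oslo: 10 + 14 + 3 + 4 + 24 = 55
Ålesund - Kristiansand - Oslo: 28 + 24 = 52
Ålesund - Bodø - Hamar - Trondheim - Kristiansand - Oslo: 10 + 14 + 3 + 4 + 24 = 55
Shortest: 40 km.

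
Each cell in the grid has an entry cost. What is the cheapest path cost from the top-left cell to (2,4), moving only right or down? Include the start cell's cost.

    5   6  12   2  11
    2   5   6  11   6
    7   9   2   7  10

37

Cheapest: (0,0) → (1,0) → (1,1) → (1,2) → (2,2) → (2,3) → (2,4)
  5 + 2 + 5 + 6 + 2 + 7 + 10 = 37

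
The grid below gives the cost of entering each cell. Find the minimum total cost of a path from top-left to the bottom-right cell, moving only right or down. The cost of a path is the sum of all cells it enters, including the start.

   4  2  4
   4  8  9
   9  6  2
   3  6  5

26

Path r0c0 r0c1 r0c2 r1c2 r2c2 r3c2: 4 + 2 + 4 + 9 + 2 + 5 = 26.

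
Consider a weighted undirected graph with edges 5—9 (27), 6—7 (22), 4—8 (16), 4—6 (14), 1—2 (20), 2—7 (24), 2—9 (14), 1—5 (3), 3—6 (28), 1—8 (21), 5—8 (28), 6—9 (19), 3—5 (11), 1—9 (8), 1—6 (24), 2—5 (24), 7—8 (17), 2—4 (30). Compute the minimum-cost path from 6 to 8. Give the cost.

30

Some routes from 6 to 8:
6 - 1 - 8: 24 + 21 = 45
6 - 9 - 1 - 8: 19 + 8 + 21 = 48
6 - 7 - 8: 22 + 17 = 39
6 - 9 - 1 - 5 - 8: 19 + 8 + 3 + 28 = 58
6 - 4 - 8: 14 + 16 = 30
6 - 1 - 5 - 8: 24 + 3 + 28 = 55
Best route has total 30.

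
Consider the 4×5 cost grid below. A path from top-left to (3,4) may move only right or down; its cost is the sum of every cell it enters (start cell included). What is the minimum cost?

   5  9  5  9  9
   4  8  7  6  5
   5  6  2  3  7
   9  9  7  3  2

Best path: (0,0) → (1,0) → (2,0) → (2,1) → (2,2) → (2,3) → (3,3) → (3,4)
Cost: 5 + 4 + 5 + 6 + 2 + 3 + 3 + 2 = 30

30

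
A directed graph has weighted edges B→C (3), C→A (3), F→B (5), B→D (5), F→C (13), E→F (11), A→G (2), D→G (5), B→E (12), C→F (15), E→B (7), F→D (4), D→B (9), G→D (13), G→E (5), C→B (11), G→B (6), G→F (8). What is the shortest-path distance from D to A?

Checking several routes:
D → G → F → B → C → A: 5 + 8 + 5 + 3 + 3 = 24
D → B → C → A: 9 + 3 + 3 = 15
D → G → E → B → C → A: 5 + 5 + 7 + 3 + 3 = 23
D → G → B → C → A: 5 + 6 + 3 + 3 = 17
The minimum is 15.

15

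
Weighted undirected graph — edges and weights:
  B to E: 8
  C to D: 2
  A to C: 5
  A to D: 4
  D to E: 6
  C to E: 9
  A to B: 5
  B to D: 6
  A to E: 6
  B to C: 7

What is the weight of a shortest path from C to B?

Some routes from C to B:
C -> A -> B: 5 + 5 = 10
C -> D -> B: 2 + 6 = 8
C -> B: 7
Shortest: 7.

7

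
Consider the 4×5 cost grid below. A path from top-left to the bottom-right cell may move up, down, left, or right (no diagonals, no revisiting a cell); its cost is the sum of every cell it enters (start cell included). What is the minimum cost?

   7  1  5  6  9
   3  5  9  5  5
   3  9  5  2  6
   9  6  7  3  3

32

Take (0,0)→(0,1)→(0,2)→(0,3)→(1,3)→(2,3)→(3,3)→(3,4) for a total of 7 + 1 + 5 + 6 + 5 + 2 + 3 + 3 = 32.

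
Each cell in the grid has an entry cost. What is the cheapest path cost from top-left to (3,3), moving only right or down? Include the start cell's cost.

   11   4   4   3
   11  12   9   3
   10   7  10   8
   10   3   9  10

Path r0c0 r0c1 r0c2 r0c3 r1c3 r2c3 r3c3: 11 + 4 + 4 + 3 + 3 + 8 + 10 = 43.

43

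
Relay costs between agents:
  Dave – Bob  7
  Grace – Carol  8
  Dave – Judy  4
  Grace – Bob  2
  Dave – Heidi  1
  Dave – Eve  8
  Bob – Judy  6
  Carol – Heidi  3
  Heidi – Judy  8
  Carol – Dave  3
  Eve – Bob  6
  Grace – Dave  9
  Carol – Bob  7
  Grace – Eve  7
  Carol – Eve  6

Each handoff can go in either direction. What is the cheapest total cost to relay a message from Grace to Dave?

Checking several routes:
Grace→Dave: 9
Grace→Carol→Dave: 8 + 3 = 11
Grace→Bob→Dave: 2 + 7 = 9
Best route has total 9.

9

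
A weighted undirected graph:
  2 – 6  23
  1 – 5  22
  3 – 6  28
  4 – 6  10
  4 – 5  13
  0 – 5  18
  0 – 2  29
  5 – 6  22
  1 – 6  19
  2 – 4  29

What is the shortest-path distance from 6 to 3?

28

Routes from 6 to 3:
6 → 3: 28
Shortest: 28.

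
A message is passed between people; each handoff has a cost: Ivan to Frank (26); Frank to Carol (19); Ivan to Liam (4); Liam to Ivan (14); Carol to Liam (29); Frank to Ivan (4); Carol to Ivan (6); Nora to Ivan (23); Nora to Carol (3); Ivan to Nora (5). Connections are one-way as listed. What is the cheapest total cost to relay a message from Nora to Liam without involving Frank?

Paths from Nora to Liam avoiding Frank:
Nora - Carol - Ivan - Liam: 3 + 6 + 4 = 13
Nora - Carol - Liam: 3 + 29 = 32
Nora - Ivan - Liam: 23 + 4 = 27
Shortest: 13.

13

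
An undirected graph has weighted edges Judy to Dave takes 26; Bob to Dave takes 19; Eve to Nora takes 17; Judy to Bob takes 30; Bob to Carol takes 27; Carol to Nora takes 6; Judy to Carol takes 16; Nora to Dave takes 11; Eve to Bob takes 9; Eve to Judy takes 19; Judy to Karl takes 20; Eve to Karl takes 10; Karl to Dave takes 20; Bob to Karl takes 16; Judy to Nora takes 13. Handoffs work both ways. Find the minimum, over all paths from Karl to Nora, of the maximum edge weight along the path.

Some routes from Karl to Nora:
Karl-Bob-Eve-Judy-Carol-Nora: max(16, 9, 19, 16, 6) = 19
Karl-Bob-Dave-Nora: max(16, 19, 11) = 19
Karl-Bob-Eve-Nora: max(16, 9, 17) = 17
Karl-Eve-Nora: max(10, 17) = 17
Smallest bottleneck: 17.

17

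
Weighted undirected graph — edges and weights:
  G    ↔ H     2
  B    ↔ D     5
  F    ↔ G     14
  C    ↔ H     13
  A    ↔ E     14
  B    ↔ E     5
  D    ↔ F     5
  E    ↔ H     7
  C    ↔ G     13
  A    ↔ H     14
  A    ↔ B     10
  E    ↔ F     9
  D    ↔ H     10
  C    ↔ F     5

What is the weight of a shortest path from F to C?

A few of the F→C routes:
F → E → H → C: 9 + 7 + 13 = 29
F → D → H → C: 5 + 10 + 13 = 28
F → G → C: 14 + 13 = 27
F → C: 5
Best route has total 5.

5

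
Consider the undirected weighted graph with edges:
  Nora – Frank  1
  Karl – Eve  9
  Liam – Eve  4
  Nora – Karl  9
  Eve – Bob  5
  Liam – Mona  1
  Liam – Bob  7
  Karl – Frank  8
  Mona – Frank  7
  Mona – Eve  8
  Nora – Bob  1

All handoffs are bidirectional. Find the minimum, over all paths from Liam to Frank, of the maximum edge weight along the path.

5

Comparing a few candidate routes:
Liam → Bob → Nora → Frank: max(7, 1, 1) = 7
Liam → Mona → Frank: max(1, 7) = 7
Liam → Eve → Bob → Nora → Frank: max(4, 5, 1, 1) = 5
Liam → Eve → Mona → Frank: max(4, 8, 7) = 8
Smallest bottleneck: 5.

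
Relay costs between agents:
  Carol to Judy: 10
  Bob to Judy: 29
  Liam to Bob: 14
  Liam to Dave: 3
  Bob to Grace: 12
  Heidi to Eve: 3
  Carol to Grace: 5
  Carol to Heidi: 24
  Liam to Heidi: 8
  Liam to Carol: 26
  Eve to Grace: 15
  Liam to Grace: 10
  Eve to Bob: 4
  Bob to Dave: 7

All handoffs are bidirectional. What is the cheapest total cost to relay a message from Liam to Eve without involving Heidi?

Checking several routes:
Liam → Dave → Bob → Eve: 3 + 7 + 4 = 14
Liam → Grace → Eve: 10 + 15 = 25
Liam → Bob → Grace → Eve: 14 + 12 + 15 = 41
Liam → Grace → Bob → Eve: 10 + 12 + 4 = 26
Liam → Bob → Eve: 14 + 4 = 18
Liam → Dave → Bob → Grace → Eve: 3 + 7 + 12 + 15 = 37
The minimum is 14.

14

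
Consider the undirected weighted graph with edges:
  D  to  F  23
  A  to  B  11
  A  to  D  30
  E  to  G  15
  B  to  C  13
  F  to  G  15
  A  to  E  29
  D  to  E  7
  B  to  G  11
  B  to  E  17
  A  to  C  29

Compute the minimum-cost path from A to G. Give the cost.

Some routes from A to G:
A → B → E → G: 11 + 17 + 15 = 43
A → C → B → G: 29 + 13 + 11 = 53
A → E → G: 29 + 15 = 44
A → D → E → G: 30 + 7 + 15 = 52
A → B → G: 11 + 11 = 22
Shortest: 22.

22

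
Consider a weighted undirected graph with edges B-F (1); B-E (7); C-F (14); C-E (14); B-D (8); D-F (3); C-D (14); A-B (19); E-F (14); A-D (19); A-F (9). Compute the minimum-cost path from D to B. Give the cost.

A few of the D→B routes:
D - C - F - B: 14 + 14 + 1 = 29
D - F - B: 3 + 1 = 4
D - F - E - B: 3 + 14 + 7 = 24
D - B: 8
The minimum is 4.

4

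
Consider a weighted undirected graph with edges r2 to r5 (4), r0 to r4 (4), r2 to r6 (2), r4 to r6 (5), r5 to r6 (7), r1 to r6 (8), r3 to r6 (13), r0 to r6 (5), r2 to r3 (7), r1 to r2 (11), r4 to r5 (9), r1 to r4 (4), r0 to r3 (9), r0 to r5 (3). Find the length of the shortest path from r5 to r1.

11

A few of the r5→r1 routes:
r5-r6-r1: 7 + 8 = 15
r5-r2-r1: 4 + 11 = 15
r5-r2-r6-r4-r1: 4 + 2 + 5 + 4 = 15
r5-r2-r6-r1: 4 + 2 + 8 = 14
r5-r4-r1: 9 + 4 = 13
r5-r0-r4-r1: 3 + 4 + 4 = 11
Best route has total 11.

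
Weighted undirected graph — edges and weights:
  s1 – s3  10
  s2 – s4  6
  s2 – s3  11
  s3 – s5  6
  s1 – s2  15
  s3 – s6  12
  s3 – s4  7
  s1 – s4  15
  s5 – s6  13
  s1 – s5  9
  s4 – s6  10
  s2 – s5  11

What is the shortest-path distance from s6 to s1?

Checking several routes:
s6 -> s5 -> s1: 13 + 9 = 22
s6 -> s3 -> s5 -> s1: 12 + 6 + 9 = 27
s6 -> s4 -> s1: 10 + 15 = 25
s6 -> s3 -> s1: 12 + 10 = 22
The minimum is 22.

22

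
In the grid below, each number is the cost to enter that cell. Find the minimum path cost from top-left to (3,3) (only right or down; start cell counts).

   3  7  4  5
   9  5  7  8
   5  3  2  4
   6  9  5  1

Take [0,0] → [0,1] → [1,1] → [2,1] → [2,2] → [2,3] → [3,3] for a total of 3 + 7 + 5 + 3 + 2 + 4 + 1 = 25.

25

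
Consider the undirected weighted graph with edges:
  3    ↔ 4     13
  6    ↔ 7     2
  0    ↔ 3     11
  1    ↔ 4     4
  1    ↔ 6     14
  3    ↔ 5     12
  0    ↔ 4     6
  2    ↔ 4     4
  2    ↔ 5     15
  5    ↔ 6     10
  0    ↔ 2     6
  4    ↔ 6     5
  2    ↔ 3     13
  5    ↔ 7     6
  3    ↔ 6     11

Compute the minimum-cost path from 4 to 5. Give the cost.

13

Comparing a few candidate routes:
4→6→7→5: 5 + 2 + 6 = 13
4→1→6→7→5: 4 + 14 + 2 + 6 = 26
4→3→5: 13 + 12 = 25
4→6→5: 5 + 10 = 15
4→2→5: 4 + 15 = 19
4→0→2→5: 6 + 6 + 15 = 27
Best route has total 13.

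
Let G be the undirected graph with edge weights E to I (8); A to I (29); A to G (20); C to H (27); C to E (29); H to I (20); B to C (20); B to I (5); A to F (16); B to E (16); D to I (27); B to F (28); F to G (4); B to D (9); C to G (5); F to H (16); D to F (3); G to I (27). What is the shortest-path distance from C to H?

A few of the C→H routes:
C-H: 27
C-G-F-H: 5 + 4 + 16 = 25
C-B-I-H: 20 + 5 + 20 = 45
C-G-F-D-B-I-H: 5 + 4 + 3 + 9 + 5 + 20 = 46
Shortest: 25.

25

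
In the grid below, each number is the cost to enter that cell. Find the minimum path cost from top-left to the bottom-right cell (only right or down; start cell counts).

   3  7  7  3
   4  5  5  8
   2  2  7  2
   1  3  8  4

24

One optimal route is r0c0 r1c0 r2c0 r2c1 r2c2 r2c3 r3c3.
Its cost is 3 + 4 + 2 + 2 + 7 + 2 + 4 = 24.
For comparison, the top-then-right route costs 34.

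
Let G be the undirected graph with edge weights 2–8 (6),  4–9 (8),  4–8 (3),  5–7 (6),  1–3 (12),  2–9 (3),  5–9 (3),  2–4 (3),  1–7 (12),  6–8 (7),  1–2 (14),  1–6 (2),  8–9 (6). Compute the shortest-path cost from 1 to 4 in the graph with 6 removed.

17

A few of the 1→4 routes:
1→2→8→4: 14 + 6 + 3 = 23
1→2→9→8→4: 14 + 3 + 6 + 3 = 26
1→2→4: 14 + 3 = 17
1→2→9→4: 14 + 3 + 8 = 25
Shortest: 17.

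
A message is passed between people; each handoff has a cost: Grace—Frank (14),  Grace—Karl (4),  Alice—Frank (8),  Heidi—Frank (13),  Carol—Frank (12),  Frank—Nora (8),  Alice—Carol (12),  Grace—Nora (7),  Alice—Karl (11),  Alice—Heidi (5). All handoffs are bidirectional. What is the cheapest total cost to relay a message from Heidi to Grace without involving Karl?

Paths from Heidi to Grace avoiding Karl:
Heidi -> Alice -> Frank -> Nora -> Grace: 5 + 8 + 8 + 7 = 28
Heidi -> Alice -> Carol -> Frank -> Nora -> Grace: 5 + 12 + 12 + 8 + 7 = 44
Heidi -> Frank -> Grace: 13 + 14 = 27
Heidi -> Alice -> Frank -> Grace: 5 + 8 + 14 = 27
Heidi -> Frank -> Nora -> Grace: 13 + 8 + 7 = 28
Heidi -> Alice -> Carol -> Frank -> Grace: 5 + 12 + 12 + 14 = 43
The minimum is 27.

27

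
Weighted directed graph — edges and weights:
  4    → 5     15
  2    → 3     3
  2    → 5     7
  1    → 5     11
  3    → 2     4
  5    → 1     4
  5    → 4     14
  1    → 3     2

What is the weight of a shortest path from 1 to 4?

Candidate routes:
1 - 5 - 4: 11 + 14 = 25
1 - 3 - 2 - 5 - 4: 2 + 4 + 7 + 14 = 27
Shortest: 25.

25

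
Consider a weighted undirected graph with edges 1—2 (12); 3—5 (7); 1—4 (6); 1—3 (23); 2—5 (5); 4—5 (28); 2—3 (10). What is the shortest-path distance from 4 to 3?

A few of the 4→3 routes:
4-1-2-5-3: 6 + 12 + 5 + 7 = 30
4-5-3: 28 + 7 = 35
4-1-3: 6 + 23 = 29
4-5-2-3: 28 + 5 + 10 = 43
4-1-2-3: 6 + 12 + 10 = 28
Best route has total 28.

28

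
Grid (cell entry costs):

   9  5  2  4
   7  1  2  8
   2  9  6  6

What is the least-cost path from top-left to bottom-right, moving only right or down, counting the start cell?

One optimal route is (0,0) -> (0,1) -> (1,1) -> (1,2) -> (2,2) -> (2,3).
Its cost is 9 + 5 + 1 + 2 + 6 + 6 = 29.

29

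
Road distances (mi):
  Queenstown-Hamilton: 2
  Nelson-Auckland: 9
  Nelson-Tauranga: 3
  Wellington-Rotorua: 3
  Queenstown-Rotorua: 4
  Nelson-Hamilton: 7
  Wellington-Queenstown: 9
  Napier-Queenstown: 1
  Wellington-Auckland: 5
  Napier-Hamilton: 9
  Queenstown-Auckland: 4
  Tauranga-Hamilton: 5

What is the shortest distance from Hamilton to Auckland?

6

A few of the Hamilton→Auckland routes:
Hamilton-Nelson-Auckland: 7 + 9 = 16
Hamilton-Queenstown-Rotorua-Wellington-Auckland: 2 + 4 + 3 + 5 = 14
Hamilton-Queenstown-Wellington-Auckland: 2 + 9 + 5 = 16
Hamilton-Napier-Queenstown-Auckland: 9 + 1 + 4 = 14
Hamilton-Queenstown-Auckland: 2 + 4 = 6
Best route has total 6 mi.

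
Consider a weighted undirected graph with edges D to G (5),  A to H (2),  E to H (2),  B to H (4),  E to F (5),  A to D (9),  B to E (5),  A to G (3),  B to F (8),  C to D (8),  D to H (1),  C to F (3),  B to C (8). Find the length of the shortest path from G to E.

7

Comparing a few candidate routes:
G - D - A - H - E: 5 + 9 + 2 + 2 = 18
G - D - H - E: 5 + 1 + 2 = 8
G - A - H - E: 3 + 2 + 2 = 7
G - A - H - B - E: 3 + 2 + 4 + 5 = 14
G - D - H - B - E: 5 + 1 + 4 + 5 = 15
G - A - D - H - E: 3 + 9 + 1 + 2 = 15
Best route has total 7.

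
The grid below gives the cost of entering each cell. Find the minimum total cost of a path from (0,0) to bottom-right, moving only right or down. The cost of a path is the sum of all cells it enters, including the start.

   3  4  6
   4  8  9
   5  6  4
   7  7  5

Cheapest: (0,0) -> (1,0) -> (2,0) -> (2,1) -> (2,2) -> (3,2)
  3 + 4 + 5 + 6 + 4 + 5 = 27
For comparison, the top-then-right route costs 31.

27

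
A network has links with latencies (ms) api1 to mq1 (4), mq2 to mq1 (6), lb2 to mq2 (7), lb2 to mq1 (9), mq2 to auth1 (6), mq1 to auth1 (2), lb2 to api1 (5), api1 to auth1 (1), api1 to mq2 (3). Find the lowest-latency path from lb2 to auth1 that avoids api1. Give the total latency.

Paths from lb2 to auth1 avoiding api1:
lb2 - mq2 - auth1: 7 + 6 = 13
lb2 - mq1 - mq2 - auth1: 9 + 6 + 6 = 21
lb2 - mq1 - auth1: 9 + 2 = 11
lb2 - mq2 - mq1 - auth1: 7 + 6 + 2 = 15
Shortest: 11 ms.

11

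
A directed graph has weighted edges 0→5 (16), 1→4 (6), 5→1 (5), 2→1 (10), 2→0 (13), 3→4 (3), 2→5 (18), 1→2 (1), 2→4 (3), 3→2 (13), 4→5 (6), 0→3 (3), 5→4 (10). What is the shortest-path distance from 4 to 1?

Paths from 4 to 1:
4 -> 5 -> 1: 6 + 5 = 11
Best route has total 11.

11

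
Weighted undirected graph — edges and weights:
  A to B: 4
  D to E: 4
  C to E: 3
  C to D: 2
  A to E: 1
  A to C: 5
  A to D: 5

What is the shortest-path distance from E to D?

4

Routes from E to D:
E - A - D: 1 + 5 = 6
E - C - D: 3 + 2 = 5
E - D: 4
E - C - A - D: 3 + 5 + 5 = 13
E - A - C - D: 1 + 5 + 2 = 8
The minimum is 4.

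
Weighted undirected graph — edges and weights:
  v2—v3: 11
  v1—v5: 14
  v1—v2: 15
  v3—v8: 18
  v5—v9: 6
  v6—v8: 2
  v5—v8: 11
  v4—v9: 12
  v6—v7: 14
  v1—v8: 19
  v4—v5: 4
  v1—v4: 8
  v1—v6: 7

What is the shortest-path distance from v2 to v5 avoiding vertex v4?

Candidate routes:
v2 - v3 - v8 - v6 - v1 - v5: 11 + 18 + 2 + 7 + 14 = 52
v2 - v1 - v6 - v8 - v5: 15 + 7 + 2 + 11 = 35
v2 - v1 - v5: 15 + 14 = 29
v2 - v1 - v8 - v5: 15 + 19 + 11 = 45
v2 - v3 - v8 - v5: 11 + 18 + 11 = 40
v2 - v3 - v8 - v1 - v5: 11 + 18 + 19 + 14 = 62
Best route has total 29.

29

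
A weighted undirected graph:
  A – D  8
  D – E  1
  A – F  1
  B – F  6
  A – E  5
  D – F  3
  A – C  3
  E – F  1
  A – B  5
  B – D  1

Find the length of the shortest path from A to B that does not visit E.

Some routes from A to B avoiding E:
A→F→D→B: 1 + 3 + 1 = 5
A→F→B: 1 + 6 = 7
A→B: 5
Shortest: 5.

5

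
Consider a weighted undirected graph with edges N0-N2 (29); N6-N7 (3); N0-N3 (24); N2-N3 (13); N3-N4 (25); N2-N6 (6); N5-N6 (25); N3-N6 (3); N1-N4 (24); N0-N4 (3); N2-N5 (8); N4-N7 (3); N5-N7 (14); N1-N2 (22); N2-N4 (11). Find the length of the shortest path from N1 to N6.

28

Comparing a few candidate routes:
N1-N4-N7-N6: 24 + 3 + 3 = 30
N1-N2-N3-N6: 22 + 13 + 3 = 38
N1-N2-N6: 22 + 6 = 28
Best route has total 28.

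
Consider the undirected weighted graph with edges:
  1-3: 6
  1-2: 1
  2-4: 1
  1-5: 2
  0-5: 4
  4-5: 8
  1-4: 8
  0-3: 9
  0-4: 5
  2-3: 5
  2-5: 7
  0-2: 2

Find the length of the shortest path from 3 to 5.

A few of the 3→5 routes:
3-1-5: 6 + 2 = 8
3-2-0-5: 5 + 2 + 4 = 11
3-0-5: 9 + 4 = 13
3-2-1-5: 5 + 1 + 2 = 8
3-2-5: 5 + 7 = 12
The minimum is 8.

8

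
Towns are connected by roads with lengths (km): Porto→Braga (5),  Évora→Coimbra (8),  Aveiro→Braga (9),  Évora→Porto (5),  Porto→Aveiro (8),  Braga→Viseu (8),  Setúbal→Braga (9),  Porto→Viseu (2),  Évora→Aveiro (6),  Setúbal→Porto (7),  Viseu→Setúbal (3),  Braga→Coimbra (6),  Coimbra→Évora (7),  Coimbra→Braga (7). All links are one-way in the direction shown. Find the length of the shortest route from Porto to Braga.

Candidate routes:
Porto -> Viseu -> Setúbal -> Braga: 2 + 3 + 9 = 14
Porto -> Braga: 5
Porto -> Aveiro -> Braga: 8 + 9 = 17
Best route has total 5 km.

5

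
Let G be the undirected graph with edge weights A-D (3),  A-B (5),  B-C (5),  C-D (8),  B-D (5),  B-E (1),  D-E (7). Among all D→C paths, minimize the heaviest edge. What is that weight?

A few of the D→C routes:
D → A → B → C: max(3, 5, 5) = 5
D → E → B → C: max(7, 1, 5) = 7
D → B → C: max(5, 5) = 5
Best route has worst link 5.

5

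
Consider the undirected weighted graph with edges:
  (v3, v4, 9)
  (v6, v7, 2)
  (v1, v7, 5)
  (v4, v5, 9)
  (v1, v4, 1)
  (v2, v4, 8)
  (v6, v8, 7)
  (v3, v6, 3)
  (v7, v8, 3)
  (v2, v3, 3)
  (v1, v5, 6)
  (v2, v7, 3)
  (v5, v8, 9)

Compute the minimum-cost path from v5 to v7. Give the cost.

11

Checking several routes:
v5 → v1 → v7: 6 + 5 = 11
v5 → v4 → v1 → v7: 9 + 1 + 5 = 15
v5 → v8 → v7: 9 + 3 = 12
Shortest: 11.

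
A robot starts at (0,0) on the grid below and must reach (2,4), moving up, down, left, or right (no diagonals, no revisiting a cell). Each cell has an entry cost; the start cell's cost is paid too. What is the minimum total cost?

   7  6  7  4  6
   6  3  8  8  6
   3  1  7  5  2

Cheapest: (0,0)→(0,1)→(1,1)→(2,1)→(2,2)→(2,3)→(2,4)
  7 + 6 + 3 + 1 + 7 + 5 + 2 = 31

31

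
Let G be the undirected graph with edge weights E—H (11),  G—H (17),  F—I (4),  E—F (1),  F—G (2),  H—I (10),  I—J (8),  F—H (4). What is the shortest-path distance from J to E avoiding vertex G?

Candidate routes:
J → I → F → E: 8 + 4 + 1 = 13
J → I → H → F → E: 8 + 10 + 4 + 1 = 23
J → I → H → E: 8 + 10 + 11 = 29
J → I → F → H → E: 8 + 4 + 4 + 11 = 27
The minimum is 13.

13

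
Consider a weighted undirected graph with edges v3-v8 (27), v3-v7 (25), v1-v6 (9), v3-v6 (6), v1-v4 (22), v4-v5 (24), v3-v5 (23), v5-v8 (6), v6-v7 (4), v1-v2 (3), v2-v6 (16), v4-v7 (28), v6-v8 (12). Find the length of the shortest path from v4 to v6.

31

Comparing a few candidate routes:
v4 → v5 → v3 → v6: 24 + 23 + 6 = 53
v4 → v5 → v8 → v6: 24 + 6 + 12 = 42
v4 → v1 → v2 → v6: 22 + 3 + 16 = 41
v4 → v7 → v3 → v6: 28 + 25 + 6 = 59
v4 → v1 → v6: 22 + 9 = 31
v4 → v7 → v6: 28 + 4 = 32
The minimum is 31.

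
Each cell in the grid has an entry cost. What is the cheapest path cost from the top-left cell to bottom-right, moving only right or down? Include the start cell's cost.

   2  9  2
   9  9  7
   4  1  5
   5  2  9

Best path: r0c0 r1c0 r2c0 r2c1 r3c1 r3c2
Cost: 2 + 9 + 4 + 1 + 2 + 9 = 27

27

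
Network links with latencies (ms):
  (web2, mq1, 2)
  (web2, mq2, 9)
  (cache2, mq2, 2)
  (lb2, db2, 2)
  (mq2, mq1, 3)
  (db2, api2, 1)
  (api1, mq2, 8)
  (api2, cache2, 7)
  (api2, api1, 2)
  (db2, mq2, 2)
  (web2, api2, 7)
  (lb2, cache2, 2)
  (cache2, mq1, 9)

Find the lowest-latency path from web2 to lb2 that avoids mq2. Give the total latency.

Candidate routes:
web2→api2→cache2→lb2: 7 + 7 + 2 = 16
web2→mq1→cache2→api2→db2→lb2: 2 + 9 + 7 + 1 + 2 = 21
web2→api2→db2→lb2: 7 + 1 + 2 = 10
web2→mq1→cache2→lb2: 2 + 9 + 2 = 13
Best route has total 10 ms.

10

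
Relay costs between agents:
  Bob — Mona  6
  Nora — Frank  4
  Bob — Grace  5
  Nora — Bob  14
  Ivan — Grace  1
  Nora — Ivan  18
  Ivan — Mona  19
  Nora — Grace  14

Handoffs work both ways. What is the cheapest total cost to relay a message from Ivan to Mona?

12

Checking several routes:
Ivan → Mona: 19
Ivan → Nora → Bob → Mona: 18 + 14 + 6 = 38
Ivan → Grace → Nora → Bob → Mona: 1 + 14 + 14 + 6 = 35
Ivan → Grace → Bob → Mona: 1 + 5 + 6 = 12
The minimum is 12.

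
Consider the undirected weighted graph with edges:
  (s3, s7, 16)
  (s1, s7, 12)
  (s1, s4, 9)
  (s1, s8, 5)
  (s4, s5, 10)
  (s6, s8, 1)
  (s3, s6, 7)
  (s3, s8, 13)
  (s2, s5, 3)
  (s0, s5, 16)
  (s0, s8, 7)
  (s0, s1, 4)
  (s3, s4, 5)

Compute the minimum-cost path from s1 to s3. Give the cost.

13

A few of the s1→s3 routes:
s1→s8→s3: 5 + 13 = 18
s1→s0→s8→s6→s3: 4 + 7 + 1 + 7 = 19
s1→s4→s3: 9 + 5 = 14
s1→s8→s6→s3: 5 + 1 + 7 = 13
Shortest: 13.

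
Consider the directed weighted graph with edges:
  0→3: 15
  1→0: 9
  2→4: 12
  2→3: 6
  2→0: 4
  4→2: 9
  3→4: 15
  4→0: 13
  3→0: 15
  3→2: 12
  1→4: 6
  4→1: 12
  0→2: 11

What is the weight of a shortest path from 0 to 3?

15

Paths from 0 to 3:
0 - 2 - 3: 11 + 6 = 17
0 - 3: 15
Shortest: 15.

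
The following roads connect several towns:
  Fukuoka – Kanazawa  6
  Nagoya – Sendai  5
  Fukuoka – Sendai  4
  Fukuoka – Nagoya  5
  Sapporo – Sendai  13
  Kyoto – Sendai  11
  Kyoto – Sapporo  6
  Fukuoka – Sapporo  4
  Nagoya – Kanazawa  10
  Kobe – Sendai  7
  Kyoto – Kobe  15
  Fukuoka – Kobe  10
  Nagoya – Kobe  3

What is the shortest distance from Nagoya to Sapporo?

9

Checking several routes:
Nagoya → Kobe → Fukuoka → Sapporo: 3 + 10 + 4 = 17
Nagoya → Kobe → Sendai → Fukuoka → Sapporo: 3 + 7 + 4 + 4 = 18
Nagoya → Sendai → Sapporo: 5 + 13 = 18
Nagoya → Sendai → Fukuoka → Sapporo: 5 + 4 + 4 = 13
Nagoya → Fukuoka → Sapporo: 5 + 4 = 9
Best route has total 9.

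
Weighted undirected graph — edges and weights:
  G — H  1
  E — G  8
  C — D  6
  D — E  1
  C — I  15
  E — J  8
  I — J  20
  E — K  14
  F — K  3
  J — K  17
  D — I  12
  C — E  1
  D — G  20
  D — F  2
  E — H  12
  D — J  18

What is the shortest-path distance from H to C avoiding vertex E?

Paths from H to C avoiding E:
H - G - D - F - K - J - I - C: 1 + 20 + 2 + 3 + 17 + 20 + 15 = 78
H - G - D - J - I - C: 1 + 20 + 18 + 20 + 15 = 74
H - G - D - I - C: 1 + 20 + 12 + 15 = 48
H - G - D - C: 1 + 20 + 6 = 27
Shortest: 27.

27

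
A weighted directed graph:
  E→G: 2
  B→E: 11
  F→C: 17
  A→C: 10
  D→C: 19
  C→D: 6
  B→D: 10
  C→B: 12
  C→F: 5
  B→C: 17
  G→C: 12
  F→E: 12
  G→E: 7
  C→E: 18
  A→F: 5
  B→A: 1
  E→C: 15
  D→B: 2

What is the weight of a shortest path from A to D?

A few of the A→D routes:
A-C-D: 10 + 6 = 16
A-F-E-C-D: 5 + 12 + 15 + 6 = 38
A-C-B-D: 10 + 12 + 10 = 32
A-F-E-G-C-D: 5 + 12 + 2 + 12 + 6 = 37
A-F-C-D: 5 + 17 + 6 = 28
Shortest: 16.

16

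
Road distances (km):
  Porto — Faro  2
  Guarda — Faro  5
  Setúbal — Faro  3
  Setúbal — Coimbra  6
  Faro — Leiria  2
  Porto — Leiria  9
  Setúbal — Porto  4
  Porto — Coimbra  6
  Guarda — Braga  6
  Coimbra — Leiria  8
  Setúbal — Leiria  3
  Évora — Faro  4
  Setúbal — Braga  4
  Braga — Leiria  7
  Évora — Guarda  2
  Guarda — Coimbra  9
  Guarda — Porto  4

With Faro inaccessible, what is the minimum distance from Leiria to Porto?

Checking several routes:
Leiria→Braga→Setúbal→Porto: 7 + 4 + 4 = 15
Leiria→Porto: 9
Leiria→Setúbal→Porto: 3 + 4 = 7
Leiria→Coimbra→Porto: 8 + 6 = 14
Leiria→Setúbal→Coimbra→Porto: 3 + 6 + 6 = 15
Leiria→Setúbal→Braga→Guarda→Porto: 3 + 4 + 6 + 4 = 17
The minimum is 7 km.

7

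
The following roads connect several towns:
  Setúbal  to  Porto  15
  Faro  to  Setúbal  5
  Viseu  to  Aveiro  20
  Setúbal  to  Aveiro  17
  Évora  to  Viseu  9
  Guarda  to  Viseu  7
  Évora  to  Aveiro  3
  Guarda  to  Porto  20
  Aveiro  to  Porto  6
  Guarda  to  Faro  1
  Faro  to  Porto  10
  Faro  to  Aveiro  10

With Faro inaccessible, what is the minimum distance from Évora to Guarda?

16

A few of the Évora→Guarda routes:
Évora → Aveiro → Porto → Guarda: 3 + 6 + 20 = 29
Évora → Viseu → Aveiro → Porto → Guarda: 9 + 20 + 6 + 20 = 55
Évora → Viseu → Guarda: 9 + 7 = 16
Évora → Aveiro → Setúbal → Porto → Guarda: 3 + 17 + 15 + 20 = 55
Évora → Aveiro → Viseu → Guarda: 3 + 20 + 7 = 30
Shortest: 16.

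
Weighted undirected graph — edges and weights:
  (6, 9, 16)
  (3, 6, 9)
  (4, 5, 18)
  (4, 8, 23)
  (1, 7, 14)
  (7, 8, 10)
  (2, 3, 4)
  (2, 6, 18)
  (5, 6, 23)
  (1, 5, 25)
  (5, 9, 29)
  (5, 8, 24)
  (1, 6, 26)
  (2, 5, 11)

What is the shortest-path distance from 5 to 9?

A few of the 5→9 routes:
5 - 2 - 3 - 6 - 9: 11 + 4 + 9 + 16 = 40
5 - 6 - 9: 23 + 16 = 39
5 - 1 - 6 - 9: 25 + 26 + 16 = 67
5 - 9: 29
5 - 8 - 7 - 1 - 6 - 9: 24 + 10 + 14 + 26 + 16 = 90
5 - 2 - 6 - 9: 11 + 18 + 16 = 45
Shortest: 29.

29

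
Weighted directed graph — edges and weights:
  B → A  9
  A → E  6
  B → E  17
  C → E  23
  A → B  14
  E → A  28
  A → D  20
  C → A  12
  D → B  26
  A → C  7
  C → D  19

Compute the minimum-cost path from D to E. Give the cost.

41

Routes from D to E:
D - B - A - E: 26 + 9 + 6 = 41
D - B - E: 26 + 17 = 43
D - B - A - C - E: 26 + 9 + 7 + 23 = 65
Shortest: 41.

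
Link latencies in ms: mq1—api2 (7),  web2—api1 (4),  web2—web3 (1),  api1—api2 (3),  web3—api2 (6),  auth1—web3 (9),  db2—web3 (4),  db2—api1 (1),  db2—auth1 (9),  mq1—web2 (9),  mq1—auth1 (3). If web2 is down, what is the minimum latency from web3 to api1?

Checking several routes:
web3 -> api2 -> api1: 6 + 3 = 9
web3 -> db2 -> api1: 4 + 1 = 5
web3 -> auth1 -> mq1 -> api2 -> api1: 9 + 3 + 7 + 3 = 22
web3 -> auth1 -> db2 -> api1: 9 + 9 + 1 = 19
Best route has total 5 ms.

5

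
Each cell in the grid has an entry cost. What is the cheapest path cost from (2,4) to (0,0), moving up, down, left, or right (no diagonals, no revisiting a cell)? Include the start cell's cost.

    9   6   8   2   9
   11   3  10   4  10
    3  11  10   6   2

37

Take [2,4] -> [2,3] -> [1,3] -> [0,3] -> [0,2] -> [0,1] -> [0,0] for a total of 2 + 6 + 4 + 2 + 8 + 6 + 9 = 37.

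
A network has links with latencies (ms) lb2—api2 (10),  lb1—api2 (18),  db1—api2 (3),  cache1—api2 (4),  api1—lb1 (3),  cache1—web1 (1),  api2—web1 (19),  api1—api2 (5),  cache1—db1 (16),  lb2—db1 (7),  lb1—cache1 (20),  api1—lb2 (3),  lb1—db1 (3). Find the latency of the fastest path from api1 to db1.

6

Checking several routes:
api1 -> lb2 -> db1: 3 + 7 = 10
api1 -> api2 -> db1: 5 + 3 = 8
api1 -> lb1 -> db1: 3 + 3 = 6
api1 -> lb2 -> api2 -> db1: 3 + 10 + 3 = 16
Best route has total 6 ms.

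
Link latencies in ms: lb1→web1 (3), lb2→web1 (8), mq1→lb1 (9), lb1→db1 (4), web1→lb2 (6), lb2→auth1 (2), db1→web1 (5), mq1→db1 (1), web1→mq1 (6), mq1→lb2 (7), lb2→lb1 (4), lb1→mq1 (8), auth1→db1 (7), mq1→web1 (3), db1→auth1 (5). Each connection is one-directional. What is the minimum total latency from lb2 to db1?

8

Paths from lb2 to db1:
lb2 → lb1 → web1 → mq1 → db1: 4 + 3 + 6 + 1 = 14
lb2 → web1 → mq1 → db1: 8 + 6 + 1 = 15
lb2 → lb1 → db1: 4 + 4 = 8
lb2 → web1 → mq1 → lb1 → db1: 8 + 6 + 9 + 4 = 27
lb2 → lb1 → mq1 → db1: 4 + 8 + 1 = 13
lb2 → auth1 → db1: 2 + 7 = 9
Shortest: 8 ms.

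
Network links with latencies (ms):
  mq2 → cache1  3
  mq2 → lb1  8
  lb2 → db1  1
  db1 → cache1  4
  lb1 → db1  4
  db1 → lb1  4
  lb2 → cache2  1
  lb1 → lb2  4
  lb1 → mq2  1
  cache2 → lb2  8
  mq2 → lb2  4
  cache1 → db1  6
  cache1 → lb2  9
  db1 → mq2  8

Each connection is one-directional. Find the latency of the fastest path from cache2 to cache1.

Paths from cache2 to cache1:
cache2-lb2-db1-mq2-cache1: 8 + 1 + 8 + 3 = 20
cache2-lb2-db1-lb1-mq2-cache1: 8 + 1 + 4 + 1 + 3 = 17
cache2-lb2-db1-cache1: 8 + 1 + 4 = 13
Best route has total 13 ms.

13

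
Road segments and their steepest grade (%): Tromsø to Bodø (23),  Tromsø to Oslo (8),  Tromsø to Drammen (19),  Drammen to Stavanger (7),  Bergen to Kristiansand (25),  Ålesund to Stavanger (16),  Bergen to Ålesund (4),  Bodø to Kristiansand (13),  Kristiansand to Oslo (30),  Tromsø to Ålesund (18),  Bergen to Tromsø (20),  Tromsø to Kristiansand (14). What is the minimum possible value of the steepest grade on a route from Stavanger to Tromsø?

Comparing a few candidate routes:
Stavanger-Ålesund-Tromsø: max(16, 18) = 18
Stavanger-Ålesund-Bergen-Kristiansand-Tromsø: max(16, 4, 25, 14) = 25
Stavanger-Drammen-Tromsø: max(7, 19) = 19
Stavanger-Ålesund-Bergen-Tromsø: max(16, 4, 20) = 20
Stavanger-Ålesund-Bergen-Kristiansand-Bodø-Tromsø: max(16, 4, 25, 13, 23) = 25
Smallest bottleneck: 18%.

18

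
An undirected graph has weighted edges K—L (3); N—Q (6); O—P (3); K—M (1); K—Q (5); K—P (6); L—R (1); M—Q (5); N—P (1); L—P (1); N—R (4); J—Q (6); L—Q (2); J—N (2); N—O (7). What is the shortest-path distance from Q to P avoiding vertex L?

7

Paths from Q to P avoiding L:
Q→J→N→O→P: 6 + 2 + 7 + 3 = 18
Q→J→N→P: 6 + 2 + 1 = 9
Q→K→P: 5 + 6 = 11
Q→N→O→P: 6 + 7 + 3 = 16
Q→N→P: 6 + 1 = 7
Q→M→K→P: 5 + 1 + 6 = 12
Best route has total 7.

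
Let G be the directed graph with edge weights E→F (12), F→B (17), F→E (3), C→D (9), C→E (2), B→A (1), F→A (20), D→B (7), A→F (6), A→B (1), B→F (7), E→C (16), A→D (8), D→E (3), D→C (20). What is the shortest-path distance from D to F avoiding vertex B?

Routes from D to F avoiding B:
D-C-E-F: 20 + 2 + 12 = 34
D-E-F: 3 + 12 = 15
The minimum is 15.

15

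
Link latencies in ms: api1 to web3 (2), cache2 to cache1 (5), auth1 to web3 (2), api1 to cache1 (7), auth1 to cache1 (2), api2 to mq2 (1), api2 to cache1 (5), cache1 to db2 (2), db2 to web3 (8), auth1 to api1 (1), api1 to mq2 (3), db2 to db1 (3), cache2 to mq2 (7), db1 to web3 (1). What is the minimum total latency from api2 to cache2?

8

Some routes from api2 to cache2:
api2-mq2-cache2: 1 + 7 = 8
api2-mq2-api1-auth1-cache1-cache2: 1 + 3 + 1 + 2 + 5 = 12
api2-mq2-api1-web3-auth1-cache1-cache2: 1 + 3 + 2 + 2 + 2 + 5 = 15
api2-cache1-cache2: 5 + 5 = 10
Best route has total 8 ms.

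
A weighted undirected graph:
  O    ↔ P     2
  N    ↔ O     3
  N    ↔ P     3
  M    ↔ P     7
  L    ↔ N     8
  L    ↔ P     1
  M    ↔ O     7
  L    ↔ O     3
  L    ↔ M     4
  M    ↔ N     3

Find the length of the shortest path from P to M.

Some routes from P to M:
P - N - M: 3 + 3 = 6
P - O - L - M: 2 + 3 + 4 = 9
P - M: 7
P - L - M: 1 + 4 = 5
P - O - N - M: 2 + 3 + 3 = 8
Shortest: 5.

5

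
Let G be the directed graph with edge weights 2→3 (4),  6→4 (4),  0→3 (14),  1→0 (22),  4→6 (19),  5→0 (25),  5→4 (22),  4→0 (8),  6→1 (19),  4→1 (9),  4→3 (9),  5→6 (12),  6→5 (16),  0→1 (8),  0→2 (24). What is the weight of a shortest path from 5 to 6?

Candidate routes:
5 -> 4 -> 6: 22 + 19 = 41
5 -> 6: 12
Shortest: 12.

12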